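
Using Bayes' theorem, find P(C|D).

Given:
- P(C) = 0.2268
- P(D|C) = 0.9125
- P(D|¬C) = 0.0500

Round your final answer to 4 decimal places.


Bayes' theorem: P(C|D) = P(D|C) × P(C) / P(D)

Step 1: Calculate P(D) using law of total probability
P(D) = P(D|C)P(C) + P(D|¬C)P(¬C)
     = 0.9125 × 0.2268 + 0.0500 × 0.7732
     = 0.20695500 + 0.03866000
     = 0.24561500

Step 2: Apply Bayes' theorem
P(C|D) = P(D|C) × P(C) / P(D)
       = 0.20695500 / 0.24561500
       = 0.8426


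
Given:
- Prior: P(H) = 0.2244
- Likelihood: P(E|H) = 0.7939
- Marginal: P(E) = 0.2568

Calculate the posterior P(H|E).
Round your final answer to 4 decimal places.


Using Bayes' theorem:

P(H|E) = P(E|H) × P(H) / P(E)
       = 0.7939 × 0.2244 / 0.2568
       = 0.17815116 / 0.2568
       = 0.6937

The evidence strengthens our belief in H.
Prior: 0.2244 → Posterior: 0.6937


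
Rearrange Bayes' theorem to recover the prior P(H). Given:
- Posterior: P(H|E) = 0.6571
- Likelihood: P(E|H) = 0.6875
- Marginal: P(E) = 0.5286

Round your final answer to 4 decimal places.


From Bayes' theorem: P(H|E) = P(E|H) × P(H) / P(E)

Rearranging for P(H):
P(H) = P(H|E) × P(E) / P(E|H)
     = 0.6571 × 0.5286 / 0.6875
     = 0.34734306 / 0.6875
     = 0.5052


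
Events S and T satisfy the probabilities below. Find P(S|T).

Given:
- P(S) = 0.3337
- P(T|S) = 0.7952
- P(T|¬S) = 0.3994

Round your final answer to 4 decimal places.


Bayes' theorem: P(S|T) = P(T|S) × P(S) / P(T)

Step 1: Calculate P(T) using law of total probability
P(T) = P(T|S)P(S) + P(T|¬S)P(¬S)
     = 0.7952 × 0.3337 + 0.3994 × 0.6663
     = 0.26535824 + 0.26612022
     = 0.53147846

Step 2: Apply Bayes' theorem
P(S|T) = P(T|S) × P(S) / P(T)
       = 0.26535824 / 0.53147846
       = 0.4993


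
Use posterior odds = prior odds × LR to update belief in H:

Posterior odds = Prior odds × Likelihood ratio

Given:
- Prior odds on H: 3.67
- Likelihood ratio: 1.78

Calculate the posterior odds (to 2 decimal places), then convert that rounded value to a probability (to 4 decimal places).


Step 1: Calculate posterior odds
Posterior odds = Prior odds × LR
               = 3.67 × 1.78
               = 6.53

Step 2: Convert to probability
P(H|E) = Posterior odds / (1 + Posterior odds)
       = 6.53 / (1 + 6.53)
       = 6.53 / 7.53
       = 0.8672

The evidence increased P(H) from 0.7859 to 0.8672.


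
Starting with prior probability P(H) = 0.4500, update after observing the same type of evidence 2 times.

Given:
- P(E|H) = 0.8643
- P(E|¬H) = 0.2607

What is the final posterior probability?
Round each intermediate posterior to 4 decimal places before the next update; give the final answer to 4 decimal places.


Sequential Bayesian updating:

Initial prior: P(H) = 0.4500

Update 1:
  P(E) = 0.8643 × 0.4500 + 0.2607 × 0.5500 = 0.38893500 + 0.14338500 = 0.53232000
  P(H|E) = 0.38893500 / 0.53232000 = 0.7306

Update 2:
  P(E) = 0.8643 × 0.7306 + 0.2607 × 0.2694 = 0.63145758 + 0.07023258 = 0.70169016
  P(H|E) = 0.63145758 / 0.70169016 = 0.8999

Final posterior: 0.8999


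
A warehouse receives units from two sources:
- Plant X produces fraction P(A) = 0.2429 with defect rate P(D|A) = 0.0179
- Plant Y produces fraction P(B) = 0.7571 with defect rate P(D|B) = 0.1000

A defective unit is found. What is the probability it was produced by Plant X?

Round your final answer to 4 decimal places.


Let A = from Plant X, D = defective

Given:
- P(A) = 0.2429, P(B) = 0.7571
- P(D|A) = 0.0179, P(D|B) = 0.1000

Step 1: Find P(D)
P(D) = P(D|A)P(A) + P(D|B)P(B)
     = 0.0179 × 0.2429 + 0.1000 × 0.7571
     = 0.00434791 + 0.07571000
     = 0.08005791

Step 2: Apply Bayes' theorem
P(A|D) = P(D|A)P(A) / P(D)
       = 0.00434791 / 0.08005791
       = 0.0543


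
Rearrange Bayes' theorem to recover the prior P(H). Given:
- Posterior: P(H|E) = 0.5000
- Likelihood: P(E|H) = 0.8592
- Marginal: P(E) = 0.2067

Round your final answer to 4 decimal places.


From Bayes' theorem: P(H|E) = P(E|H) × P(H) / P(E)

Rearranging for P(H):
P(H) = P(H|E) × P(E) / P(E|H)
     = 0.5000 × 0.2067 / 0.8592
     = 0.10335000 / 0.8592
     = 0.1203


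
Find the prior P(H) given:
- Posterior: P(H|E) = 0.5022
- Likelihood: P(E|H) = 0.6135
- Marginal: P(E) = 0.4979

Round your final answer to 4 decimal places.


From Bayes' theorem: P(H|E) = P(E|H) × P(H) / P(E)

Rearranging for P(H):
P(H) = P(H|E) × P(E) / P(E|H)
     = 0.5022 × 0.4979 / 0.6135
     = 0.25004538 / 0.6135
     = 0.4076


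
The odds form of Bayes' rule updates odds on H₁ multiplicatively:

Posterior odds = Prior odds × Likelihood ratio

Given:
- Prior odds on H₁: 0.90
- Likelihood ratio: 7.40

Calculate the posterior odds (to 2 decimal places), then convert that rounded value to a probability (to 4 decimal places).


Step 1: Calculate posterior odds
Posterior odds = Prior odds × LR
               = 0.90 × 7.40
               = 6.66

Step 2: Convert to probability
P(H₁|E) = Posterior odds / (1 + Posterior odds)
       = 6.66 / (1 + 6.66)
       = 6.66 / 7.66
       = 0.8695

The evidence increased P(H₁) from 0.4737 to 0.8695.


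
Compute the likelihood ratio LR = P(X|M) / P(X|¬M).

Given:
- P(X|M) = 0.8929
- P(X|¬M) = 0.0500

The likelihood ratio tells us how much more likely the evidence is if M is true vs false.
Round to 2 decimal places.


Likelihood Ratio (LR) = P(X|M) / P(X|¬M)

LR = 0.8929 / 0.0500
   = 17.86

The evidence is 17.86 times more likely if M is true than if M is false.
Because LR exceeds 1, X is evidence for M.


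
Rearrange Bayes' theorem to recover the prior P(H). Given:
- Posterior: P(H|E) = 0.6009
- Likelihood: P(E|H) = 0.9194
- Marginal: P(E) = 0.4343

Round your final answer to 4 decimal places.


From Bayes' theorem: P(H|E) = P(E|H) × P(H) / P(E)

Rearranging for P(H):
P(H) = P(H|E) × P(E) / P(E|H)
     = 0.6009 × 0.4343 / 0.9194
     = 0.26097087 / 0.9194
     = 0.2838


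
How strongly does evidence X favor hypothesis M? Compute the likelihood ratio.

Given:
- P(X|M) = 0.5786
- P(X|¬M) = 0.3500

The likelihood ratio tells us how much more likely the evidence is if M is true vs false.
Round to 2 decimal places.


Likelihood Ratio (LR) = P(X|M) / P(X|¬M)

LR = 0.5786 / 0.3500
   = 1.65

The evidence is 1.65 times more likely if M is true than if M is false.
LR > 1, so observing X raises the odds in favor of M.


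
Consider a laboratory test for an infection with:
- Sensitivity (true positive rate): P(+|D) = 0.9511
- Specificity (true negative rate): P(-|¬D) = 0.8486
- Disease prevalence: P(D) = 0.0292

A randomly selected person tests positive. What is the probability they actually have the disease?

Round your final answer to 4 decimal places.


Let D = has disease, + = positive test

Given:
- P(D) = 0.0292 (prevalence)
- P(+|D) = 0.9511 (sensitivity)
- P(-|¬D) = 0.8486 (specificity)
- P(+|¬D) = 0.1514 (false positive rate = 1 - specificity)

Step 1: Find P(+)
P(+) = P(+|D)P(D) + P(+|¬D)P(¬D)
     = 0.9511 × 0.0292 + 0.1514 × 0.9708
     = 0.02777212 + 0.14697912
     = 0.17475124

Step 2: Apply Bayes' theorem for P(D|+)
P(D|+) = P(+|D)P(D) / P(+)
       = 0.02777212 / 0.17475124
       = 0.1589


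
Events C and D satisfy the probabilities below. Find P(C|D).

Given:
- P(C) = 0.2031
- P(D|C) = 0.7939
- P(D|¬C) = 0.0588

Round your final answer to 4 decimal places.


Bayes' theorem: P(C|D) = P(D|C) × P(C) / P(D)

Step 1: Calculate P(D) using law of total probability
P(D) = P(D|C)P(C) + P(D|¬C)P(¬C)
     = 0.7939 × 0.2031 + 0.0588 × 0.7969
     = 0.16124109 + 0.04685772
     = 0.20809881

Step 2: Apply Bayes' theorem
P(C|D) = P(D|C) × P(C) / P(D)
       = 0.16124109 / 0.20809881
       = 0.7748


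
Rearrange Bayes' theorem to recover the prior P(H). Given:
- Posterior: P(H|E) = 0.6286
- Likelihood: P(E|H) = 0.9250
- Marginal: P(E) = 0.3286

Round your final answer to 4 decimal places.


From Bayes' theorem: P(H|E) = P(E|H) × P(H) / P(E)

Rearranging for P(H):
P(H) = P(H|E) × P(E) / P(E|H)
     = 0.6286 × 0.3286 / 0.9250
     = 0.20655796 / 0.9250
     = 0.2233


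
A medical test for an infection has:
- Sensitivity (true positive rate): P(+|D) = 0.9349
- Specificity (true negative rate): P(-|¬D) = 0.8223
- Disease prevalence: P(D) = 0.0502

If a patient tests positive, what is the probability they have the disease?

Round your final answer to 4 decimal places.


Let D = has disease, + = positive test

Given:
- P(D) = 0.0502 (prevalence)
- P(+|D) = 0.9349 (sensitivity)
- P(-|¬D) = 0.8223 (specificity)
- P(+|¬D) = 0.1777 (false positive rate = 1 - specificity)

Step 1: Find P(+)
P(+) = P(+|D)P(D) + P(+|¬D)P(¬D)
     = 0.9349 × 0.0502 + 0.1777 × 0.9498
     = 0.04693198 + 0.16877946
     = 0.21571144

Step 2: Apply Bayes' theorem for P(D|+)
P(D|+) = P(+|D)P(D) / P(+)
       = 0.04693198 / 0.21571144
       = 0.2176


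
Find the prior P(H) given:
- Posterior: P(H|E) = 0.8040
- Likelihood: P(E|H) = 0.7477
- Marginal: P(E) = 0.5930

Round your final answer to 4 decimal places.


From Bayes' theorem: P(H|E) = P(E|H) × P(H) / P(E)

Rearranging for P(H):
P(H) = P(H|E) × P(E) / P(E|H)
     = 0.8040 × 0.5930 / 0.7477
     = 0.47677200 / 0.7477
     = 0.6377


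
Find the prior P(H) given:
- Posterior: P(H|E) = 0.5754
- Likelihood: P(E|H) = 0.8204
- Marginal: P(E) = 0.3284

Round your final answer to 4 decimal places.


From Bayes' theorem: P(H|E) = P(E|H) × P(H) / P(E)

Rearranging for P(H):
P(H) = P(H|E) × P(E) / P(E|H)
     = 0.5754 × 0.3284 / 0.8204
     = 0.18896136 / 0.8204
     = 0.2303


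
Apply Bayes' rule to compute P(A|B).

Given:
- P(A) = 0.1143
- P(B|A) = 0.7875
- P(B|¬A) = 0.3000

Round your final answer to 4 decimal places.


Bayes' theorem: P(A|B) = P(B|A) × P(A) / P(B)

Step 1: Calculate P(B) using law of total probability
P(B) = P(B|A)P(A) + P(B|¬A)P(¬A)
     = 0.7875 × 0.1143 + 0.3000 × 0.8857
     = 0.09001125 + 0.26571000
     = 0.35572125

Step 2: Apply Bayes' theorem
P(A|B) = P(B|A) × P(A) / P(B)
       = 0.09001125 / 0.35572125
       = 0.2530


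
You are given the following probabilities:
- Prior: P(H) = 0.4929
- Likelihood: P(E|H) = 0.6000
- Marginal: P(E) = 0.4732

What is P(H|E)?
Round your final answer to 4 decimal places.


Using Bayes' theorem:

P(H|E) = P(E|H) × P(H) / P(E)
       = 0.6000 × 0.4929 / 0.4732
       = 0.29574000 / 0.4732
       = 0.6250

The evidence strengthens our belief in H.
Prior: 0.4929 → Posterior: 0.6250


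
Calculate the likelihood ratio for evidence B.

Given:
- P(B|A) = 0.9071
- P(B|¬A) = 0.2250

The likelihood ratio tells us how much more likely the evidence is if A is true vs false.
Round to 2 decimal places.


Likelihood Ratio (LR) = P(B|A) / P(B|¬A)

LR = 0.9071 / 0.2250
   = 4.03

The evidence is 4.03 times more likely if A is true than if A is false.
Since LR > 1, the evidence supports A over ¬A.


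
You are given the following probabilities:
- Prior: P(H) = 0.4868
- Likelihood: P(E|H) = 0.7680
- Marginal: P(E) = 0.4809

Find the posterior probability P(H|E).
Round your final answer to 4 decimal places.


Using Bayes' theorem:

P(H|E) = P(E|H) × P(H) / P(E)
       = 0.7680 × 0.4868 / 0.4809
       = 0.37386240 / 0.4809
       = 0.7774

The evidence strengthens our belief in H.
Prior: 0.4868 → Posterior: 0.7774


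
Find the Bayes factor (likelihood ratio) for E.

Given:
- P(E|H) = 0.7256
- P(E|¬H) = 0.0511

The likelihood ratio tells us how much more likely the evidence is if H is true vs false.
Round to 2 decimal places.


Likelihood Ratio (LR) = P(E|H) / P(E|¬H)

LR = 0.7256 / 0.0511
   = 14.20

The evidence is 14.20 times more likely if H is true than if H is false.
Because LR exceeds 1, E is evidence for H.


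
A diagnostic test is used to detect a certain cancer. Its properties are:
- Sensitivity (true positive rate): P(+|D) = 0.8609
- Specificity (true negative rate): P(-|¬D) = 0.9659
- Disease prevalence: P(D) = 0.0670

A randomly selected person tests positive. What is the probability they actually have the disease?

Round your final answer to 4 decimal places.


Let D = has disease, + = positive test

Given:
- P(D) = 0.0670 (prevalence)
- P(+|D) = 0.8609 (sensitivity)
- P(-|¬D) = 0.9659 (specificity)
- P(+|¬D) = 0.0341 (false positive rate = 1 - specificity)

Step 1: Find P(+)
P(+) = P(+|D)P(D) + P(+|¬D)P(¬D)
     = 0.8609 × 0.0670 + 0.0341 × 0.9330
     = 0.05768030 + 0.03181530
     = 0.08949560

Step 2: Apply Bayes' theorem for P(D|+)
P(D|+) = P(+|D)P(D) / P(+)
       = 0.05768030 / 0.08949560
       = 0.6445


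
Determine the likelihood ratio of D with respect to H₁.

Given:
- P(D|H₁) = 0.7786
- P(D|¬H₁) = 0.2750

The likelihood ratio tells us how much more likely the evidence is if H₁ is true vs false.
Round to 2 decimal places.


Likelihood Ratio (LR) = P(D|H₁) / P(D|¬H₁)

LR = 0.7786 / 0.2750
   = 2.83

The evidence is 2.83 times more likely if H₁ is true than if H₁ is false.
Since LR > 1, the evidence supports H₁ over ¬H₁.


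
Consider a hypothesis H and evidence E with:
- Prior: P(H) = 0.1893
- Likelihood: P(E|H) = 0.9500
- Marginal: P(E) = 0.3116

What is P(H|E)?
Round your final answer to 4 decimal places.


Using Bayes' theorem:

P(H|E) = P(E|H) × P(H) / P(E)
       = 0.9500 × 0.1893 / 0.3116
       = 0.17983500 / 0.3116
       = 0.5771

The evidence strengthens our belief in H.
Prior: 0.1893 → Posterior: 0.5771


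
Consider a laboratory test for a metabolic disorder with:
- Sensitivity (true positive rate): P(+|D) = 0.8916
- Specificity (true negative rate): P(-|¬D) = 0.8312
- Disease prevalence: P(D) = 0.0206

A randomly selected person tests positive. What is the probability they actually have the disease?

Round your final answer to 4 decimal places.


Let D = has disease, + = positive test

Given:
- P(D) = 0.0206 (prevalence)
- P(+|D) = 0.8916 (sensitivity)
- P(-|¬D) = 0.8312 (specificity)
- P(+|¬D) = 0.1688 (false positive rate = 1 - specificity)

Step 1: Find P(+)
P(+) = P(+|D)P(D) + P(+|¬D)P(¬D)
     = 0.8916 × 0.0206 + 0.1688 × 0.9794
     = 0.01836696 + 0.16532272
     = 0.18368968

Step 2: Apply Bayes' theorem for P(D|+)
P(D|+) = P(+|D)P(D) / P(+)
       = 0.01836696 / 0.18368968
       = 0.1000


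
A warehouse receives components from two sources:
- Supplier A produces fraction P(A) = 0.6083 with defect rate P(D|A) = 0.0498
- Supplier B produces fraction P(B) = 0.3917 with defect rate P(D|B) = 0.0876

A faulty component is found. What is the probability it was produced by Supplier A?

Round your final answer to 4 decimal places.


Let A = from Supplier A, D = faulty

Given:
- P(A) = 0.6083, P(B) = 0.3917
- P(D|A) = 0.0498, P(D|B) = 0.0876

Step 1: Find P(D)
P(D) = P(D|A)P(A) + P(D|B)P(B)
     = 0.0498 × 0.6083 + 0.0876 × 0.3917
     = 0.03029334 + 0.03431292
     = 0.06460626

Step 2: Apply Bayes' theorem
P(A|D) = P(D|A)P(A) / P(D)
       = 0.03029334 / 0.06460626
       = 0.4689


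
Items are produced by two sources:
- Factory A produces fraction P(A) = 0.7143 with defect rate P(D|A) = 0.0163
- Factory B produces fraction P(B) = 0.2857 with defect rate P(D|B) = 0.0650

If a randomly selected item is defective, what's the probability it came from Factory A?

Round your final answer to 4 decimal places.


Let A = from Factory A, D = defective

Given:
- P(A) = 0.7143, P(B) = 0.2857
- P(D|A) = 0.0163, P(D|B) = 0.0650

Step 1: Find P(D)
P(D) = P(D|A)P(A) + P(D|B)P(B)
     = 0.0163 × 0.7143 + 0.0650 × 0.2857
     = 0.01164309 + 0.01857050
     = 0.03021359

Step 2: Apply Bayes' theorem
P(A|D) = P(D|A)P(A) / P(D)
       = 0.01164309 / 0.03021359
       = 0.3854


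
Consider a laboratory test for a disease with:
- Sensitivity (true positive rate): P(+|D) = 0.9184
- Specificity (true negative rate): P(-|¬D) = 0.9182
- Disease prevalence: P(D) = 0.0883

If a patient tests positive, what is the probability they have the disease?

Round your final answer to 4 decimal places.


Let D = has disease, + = positive test

Given:
- P(D) = 0.0883 (prevalence)
- P(+|D) = 0.9184 (sensitivity)
- P(-|¬D) = 0.9182 (specificity)
- P(+|¬D) = 0.0818 (false positive rate = 1 - specificity)

Step 1: Find P(+)
P(+) = P(+|D)P(D) + P(+|¬D)P(¬D)
     = 0.9184 × 0.0883 + 0.0818 × 0.9117
     = 0.08109472 + 0.07457706
     = 0.15567178

Step 2: Apply Bayes' theorem for P(D|+)
P(D|+) = P(+|D)P(D) / P(+)
       = 0.08109472 / 0.15567178
       = 0.5209


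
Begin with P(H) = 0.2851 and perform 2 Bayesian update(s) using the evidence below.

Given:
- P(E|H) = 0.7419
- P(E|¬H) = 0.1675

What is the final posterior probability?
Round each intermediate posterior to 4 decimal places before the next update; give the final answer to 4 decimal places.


Sequential Bayesian updating:

Initial prior: P(H) = 0.2851

Update 1:
  P(E) = 0.7419 × 0.2851 + 0.1675 × 0.7149 = 0.21151569 + 0.11974575 = 0.33126144
  P(H|E) = 0.21151569 / 0.33126144 = 0.6385

Update 2:
  P(E) = 0.7419 × 0.6385 + 0.1675 × 0.3615 = 0.47370315 + 0.06055125 = 0.53425440
  P(H|E) = 0.47370315 / 0.53425440 = 0.8867

Final posterior: 0.8867


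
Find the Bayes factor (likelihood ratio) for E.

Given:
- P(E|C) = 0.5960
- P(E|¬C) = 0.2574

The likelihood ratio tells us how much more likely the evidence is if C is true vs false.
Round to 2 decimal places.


Likelihood Ratio (LR) = P(E|C) / P(E|¬C)

LR = 0.5960 / 0.2574
   = 2.32

The evidence is 2.32 times more likely if C is true than if C is false.
LR > 1, so observing E raises the odds in favor of C.


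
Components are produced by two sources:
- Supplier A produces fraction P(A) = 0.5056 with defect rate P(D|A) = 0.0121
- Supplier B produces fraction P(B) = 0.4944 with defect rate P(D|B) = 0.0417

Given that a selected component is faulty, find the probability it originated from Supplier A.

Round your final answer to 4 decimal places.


Let A = from Supplier A, D = faulty

Given:
- P(A) = 0.5056, P(B) = 0.4944
- P(D|A) = 0.0121, P(D|B) = 0.0417

Step 1: Find P(D)
P(D) = P(D|A)P(A) + P(D|B)P(B)
     = 0.0121 × 0.5056 + 0.0417 × 0.4944
     = 0.00611776 + 0.02061648
     = 0.02673424

Step 2: Apply Bayes' theorem
P(A|D) = P(D|A)P(A) / P(D)
       = 0.00611776 / 0.02673424
       = 0.2288


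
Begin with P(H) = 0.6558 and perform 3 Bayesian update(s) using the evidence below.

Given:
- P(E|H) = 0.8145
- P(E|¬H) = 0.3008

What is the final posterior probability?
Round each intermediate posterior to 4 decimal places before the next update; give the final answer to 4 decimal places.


Sequential Bayesian updating:

Initial prior: P(H) = 0.6558

Update 1:
  P(E) = 0.8145 × 0.6558 + 0.3008 × 0.3442 = 0.53414910 + 0.10353536 = 0.63768446
  P(H|E) = 0.53414910 / 0.63768446 = 0.8376

Update 2:
  P(E) = 0.8145 × 0.8376 + 0.3008 × 0.1624 = 0.68222520 + 0.04884992 = 0.73107512
  P(H|E) = 0.68222520 / 0.73107512 = 0.9332

Update 3:
  P(E) = 0.8145 × 0.9332 + 0.3008 × 0.0668 = 0.76009140 + 0.02009344 = 0.78018484
  P(H|E) = 0.76009140 / 0.78018484 = 0.9742

Final posterior: 0.9742


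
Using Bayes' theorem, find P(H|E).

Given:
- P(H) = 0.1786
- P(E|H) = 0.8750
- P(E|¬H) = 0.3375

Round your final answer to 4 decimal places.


Bayes' theorem: P(H|E) = P(E|H) × P(H) / P(E)

Step 1: Calculate P(E) using law of total probability
P(E) = P(E|H)P(H) + P(E|¬H)P(¬H)
     = 0.8750 × 0.1786 + 0.3375 × 0.8214
     = 0.15627500 + 0.27722250
     = 0.43349750

Step 2: Apply Bayes' theorem
P(H|E) = P(E|H) × P(H) / P(E)
       = 0.15627500 / 0.43349750
       = 0.3605


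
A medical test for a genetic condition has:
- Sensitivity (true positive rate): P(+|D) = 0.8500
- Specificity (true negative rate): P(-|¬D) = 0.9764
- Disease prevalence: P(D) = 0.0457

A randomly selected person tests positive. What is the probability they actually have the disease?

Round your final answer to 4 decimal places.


Let D = has disease, + = positive test

Given:
- P(D) = 0.0457 (prevalence)
- P(+|D) = 0.8500 (sensitivity)
- P(-|¬D) = 0.9764 (specificity)
- P(+|¬D) = 0.0236 (false positive rate = 1 - specificity)

Step 1: Find P(+)
P(+) = P(+|D)P(D) + P(+|¬D)P(¬D)
     = 0.8500 × 0.0457 + 0.0236 × 0.9543
     = 0.03884500 + 0.02252148
     = 0.06136648

Step 2: Apply Bayes' theorem for P(D|+)
P(D|+) = P(+|D)P(D) / P(+)
       = 0.03884500 / 0.06136648
       = 0.6330


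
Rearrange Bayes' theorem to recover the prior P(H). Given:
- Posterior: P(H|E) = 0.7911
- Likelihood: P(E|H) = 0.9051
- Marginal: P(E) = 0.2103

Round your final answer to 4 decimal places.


From Bayes' theorem: P(H|E) = P(E|H) × P(H) / P(E)

Rearranging for P(H):
P(H) = P(H|E) × P(E) / P(E|H)
     = 0.7911 × 0.2103 / 0.9051
     = 0.16636833 / 0.9051
     = 0.1838


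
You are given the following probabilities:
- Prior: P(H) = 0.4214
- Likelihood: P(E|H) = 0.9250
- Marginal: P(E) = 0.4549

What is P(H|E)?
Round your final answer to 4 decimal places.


Using Bayes' theorem:

P(H|E) = P(E|H) × P(H) / P(E)
       = 0.9250 × 0.4214 / 0.4549
       = 0.38979500 / 0.4549
       = 0.8569

The evidence strengthens our belief in H.
Prior: 0.4214 → Posterior: 0.8569


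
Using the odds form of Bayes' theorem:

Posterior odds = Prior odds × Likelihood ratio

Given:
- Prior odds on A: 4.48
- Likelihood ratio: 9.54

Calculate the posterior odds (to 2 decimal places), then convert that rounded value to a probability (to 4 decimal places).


Step 1: Calculate posterior odds
Posterior odds = Prior odds × LR
               = 4.48 × 9.54
               = 42.74

Step 2: Convert to probability
P(A|E) = Posterior odds / (1 + Posterior odds)
       = 42.74 / (1 + 42.74)
       = 42.74 / 43.74
       = 0.9771

The evidence increased P(A) from 0.8175 to 0.9771.


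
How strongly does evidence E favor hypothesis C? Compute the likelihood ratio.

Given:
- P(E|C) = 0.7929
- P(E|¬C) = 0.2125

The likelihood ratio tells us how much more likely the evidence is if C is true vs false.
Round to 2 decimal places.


Likelihood Ratio (LR) = P(E|C) / P(E|¬C)

LR = 0.7929 / 0.2125
   = 3.73

The evidence is 3.73 times more likely if C is true than if C is false.
LR > 1, so observing E raises the odds in favor of C.


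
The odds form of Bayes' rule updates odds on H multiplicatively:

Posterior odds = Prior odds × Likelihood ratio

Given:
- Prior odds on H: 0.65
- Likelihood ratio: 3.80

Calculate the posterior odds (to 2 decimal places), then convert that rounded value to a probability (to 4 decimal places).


Step 1: Calculate posterior odds
Posterior odds = Prior odds × LR
               = 0.65 × 3.80
               = 2.47

Step 2: Convert to probability
P(H|E) = Posterior odds / (1 + Posterior odds)
       = 2.47 / (1 + 2.47)
       = 2.47 / 3.47
       = 0.7118

The evidence increased P(H) from 0.3939 to 0.7118.


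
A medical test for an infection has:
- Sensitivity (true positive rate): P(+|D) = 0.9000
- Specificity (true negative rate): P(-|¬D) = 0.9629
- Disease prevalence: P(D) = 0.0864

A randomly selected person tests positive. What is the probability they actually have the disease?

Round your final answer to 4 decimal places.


Let D = has disease, + = positive test

Given:
- P(D) = 0.0864 (prevalence)
- P(+|D) = 0.9000 (sensitivity)
- P(-|¬D) = 0.9629 (specificity)
- P(+|¬D) = 0.0371 (false positive rate = 1 - specificity)

Step 1: Find P(+)
P(+) = P(+|D)P(D) + P(+|¬D)P(¬D)
     = 0.9000 × 0.0864 + 0.0371 × 0.9136
     = 0.07776000 + 0.03389456
     = 0.11165456

Step 2: Apply Bayes' theorem for P(D|+)
P(D|+) = P(+|D)P(D) / P(+)
       = 0.07776000 / 0.11165456
       = 0.6964


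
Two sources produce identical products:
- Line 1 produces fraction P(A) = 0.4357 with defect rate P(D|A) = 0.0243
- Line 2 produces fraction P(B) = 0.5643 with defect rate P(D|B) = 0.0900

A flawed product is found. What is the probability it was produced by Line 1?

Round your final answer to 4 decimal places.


Let A = from Line 1, D = flawed

Given:
- P(A) = 0.4357, P(B) = 0.5643
- P(D|A) = 0.0243, P(D|B) = 0.0900

Step 1: Find P(D)
P(D) = P(D|A)P(A) + P(D|B)P(B)
     = 0.0243 × 0.4357 + 0.0900 × 0.5643
     = 0.01058751 + 0.05078700
     = 0.06137451

Step 2: Apply Bayes' theorem
P(A|D) = P(D|A)P(A) / P(D)
       = 0.01058751 / 0.06137451
       = 0.1725


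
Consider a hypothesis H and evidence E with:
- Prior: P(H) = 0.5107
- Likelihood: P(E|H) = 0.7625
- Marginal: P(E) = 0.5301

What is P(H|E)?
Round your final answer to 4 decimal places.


Using Bayes' theorem:

P(H|E) = P(E|H) × P(H) / P(E)
       = 0.7625 × 0.5107 / 0.5301
       = 0.38940875 / 0.5301
       = 0.7346

The evidence strengthens our belief in H.
Prior: 0.5107 → Posterior: 0.7346


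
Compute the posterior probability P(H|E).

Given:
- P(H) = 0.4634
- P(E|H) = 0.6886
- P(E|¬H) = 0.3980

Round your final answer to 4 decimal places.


Bayes' theorem: P(H|E) = P(E|H) × P(H) / P(E)

Step 1: Calculate P(E) using law of total probability
P(E) = P(E|H)P(H) + P(E|¬H)P(¬H)
     = 0.6886 × 0.4634 + 0.3980 × 0.5366
     = 0.31909724 + 0.21356680
     = 0.53266404

Step 2: Apply Bayes' theorem
P(H|E) = P(E|H) × P(H) / P(E)
       = 0.31909724 / 0.53266404
       = 0.5991


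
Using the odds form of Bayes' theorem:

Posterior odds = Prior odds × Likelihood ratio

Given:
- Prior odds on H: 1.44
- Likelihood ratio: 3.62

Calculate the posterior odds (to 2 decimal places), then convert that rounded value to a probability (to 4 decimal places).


Step 1: Calculate posterior odds
Posterior odds = Prior odds × LR
               = 1.44 × 3.62
               = 5.21

Step 2: Convert to probability
P(H|E) = Posterior odds / (1 + Posterior odds)
       = 5.21 / (1 + 5.21)
       = 5.21 / 6.21
       = 0.8390

The evidence increased P(H) from 0.5902 to 0.8390.


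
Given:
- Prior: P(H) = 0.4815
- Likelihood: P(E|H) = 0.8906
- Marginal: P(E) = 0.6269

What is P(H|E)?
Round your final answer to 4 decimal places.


Using Bayes' theorem:

P(H|E) = P(E|H) × P(H) / P(E)
       = 0.8906 × 0.4815 / 0.6269
       = 0.42882390 / 0.6269
       = 0.6840

The evidence strengthens our belief in H.
Prior: 0.4815 → Posterior: 0.6840


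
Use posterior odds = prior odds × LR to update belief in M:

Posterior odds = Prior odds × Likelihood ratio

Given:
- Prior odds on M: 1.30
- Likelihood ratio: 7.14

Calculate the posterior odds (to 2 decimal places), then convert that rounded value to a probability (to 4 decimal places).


Step 1: Calculate posterior odds
Posterior odds = Prior odds × LR
               = 1.30 × 7.14
               = 9.28

Step 2: Convert to probability
P(M|E) = Posterior odds / (1 + Posterior odds)
       = 9.28 / (1 + 9.28)
       = 9.28 / 10.28
       = 0.9027

The evidence increased P(M) from 0.5652 to 0.9027.


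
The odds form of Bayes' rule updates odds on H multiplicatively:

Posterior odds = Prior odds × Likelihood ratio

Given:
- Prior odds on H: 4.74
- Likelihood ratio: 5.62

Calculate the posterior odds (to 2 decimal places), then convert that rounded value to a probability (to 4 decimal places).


Step 1: Calculate posterior odds
Posterior odds = Prior odds × LR
               = 4.74 × 5.62
               = 26.64

Step 2: Convert to probability
P(H|E) = Posterior odds / (1 + Posterior odds)
       = 26.64 / (1 + 26.64)
       = 26.64 / 27.64
       = 0.9638

The evidence increased P(H) from 0.8258 to 0.9638.


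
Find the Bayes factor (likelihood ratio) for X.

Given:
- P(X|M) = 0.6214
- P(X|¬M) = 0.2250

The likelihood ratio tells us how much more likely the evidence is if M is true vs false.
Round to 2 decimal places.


Likelihood Ratio (LR) = P(X|M) / P(X|¬M)

LR = 0.6214 / 0.2250
   = 2.76

The evidence is 2.76 times more likely if M is true than if M is false.
LR > 1, so observing X raises the odds in favor of M.


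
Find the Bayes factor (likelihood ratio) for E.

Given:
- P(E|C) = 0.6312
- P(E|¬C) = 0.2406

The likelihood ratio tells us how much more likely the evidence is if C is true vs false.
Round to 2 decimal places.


Likelihood Ratio (LR) = P(E|C) / P(E|¬C)

LR = 0.6312 / 0.2406
   = 2.62

The evidence is 2.62 times more likely if C is true than if C is false.
Since LR > 1, the evidence supports C over ¬C.


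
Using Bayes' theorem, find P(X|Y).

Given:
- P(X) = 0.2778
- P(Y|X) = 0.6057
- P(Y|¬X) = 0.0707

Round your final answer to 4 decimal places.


Bayes' theorem: P(X|Y) = P(Y|X) × P(X) / P(Y)

Step 1: Calculate P(Y) using law of total probability
P(Y) = P(Y|X)P(X) + P(Y|¬X)P(¬X)
     = 0.6057 × 0.2778 + 0.0707 × 0.7222
     = 0.16826346 + 0.05105954
     = 0.21932300

Step 2: Apply Bayes' theorem
P(X|Y) = P(Y|X) × P(X) / P(Y)
       = 0.16826346 / 0.21932300
       = 0.7672


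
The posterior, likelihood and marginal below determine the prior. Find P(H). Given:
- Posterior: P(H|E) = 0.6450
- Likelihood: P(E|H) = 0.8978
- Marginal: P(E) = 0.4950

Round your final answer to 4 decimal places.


From Bayes' theorem: P(H|E) = P(E|H) × P(H) / P(E)

Rearranging for P(H):
P(H) = P(H|E) × P(E) / P(E|H)
     = 0.6450 × 0.4950 / 0.8978
     = 0.31927500 / 0.8978
     = 0.3556


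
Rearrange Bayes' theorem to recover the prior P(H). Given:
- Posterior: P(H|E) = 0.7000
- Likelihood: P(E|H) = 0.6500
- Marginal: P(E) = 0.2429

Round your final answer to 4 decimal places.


From Bayes' theorem: P(H|E) = P(E|H) × P(H) / P(E)

Rearranging for P(H):
P(H) = P(H|E) × P(E) / P(E|H)
     = 0.7000 × 0.2429 / 0.6500
     = 0.17003000 / 0.6500
     = 0.2616


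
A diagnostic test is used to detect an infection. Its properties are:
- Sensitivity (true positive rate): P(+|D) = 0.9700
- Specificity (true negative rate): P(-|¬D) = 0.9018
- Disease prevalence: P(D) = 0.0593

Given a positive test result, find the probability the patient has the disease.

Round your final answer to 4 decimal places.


Let D = has disease, + = positive test

Given:
- P(D) = 0.0593 (prevalence)
- P(+|D) = 0.9700 (sensitivity)
- P(-|¬D) = 0.9018 (specificity)
- P(+|¬D) = 0.0982 (false positive rate = 1 - specificity)

Step 1: Find P(+)
P(+) = P(+|D)P(D) + P(+|¬D)P(¬D)
     = 0.9700 × 0.0593 + 0.0982 × 0.9407
     = 0.05752100 + 0.09237674
     = 0.14989774

Step 2: Apply Bayes' theorem for P(D|+)
P(D|+) = P(+|D)P(D) / P(+)
       = 0.05752100 / 0.14989774
       = 0.3837


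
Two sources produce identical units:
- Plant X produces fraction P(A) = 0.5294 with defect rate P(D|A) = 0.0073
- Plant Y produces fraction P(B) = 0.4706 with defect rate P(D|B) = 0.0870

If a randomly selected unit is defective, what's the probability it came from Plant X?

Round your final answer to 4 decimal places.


Let A = from Plant X, D = defective

Given:
- P(A) = 0.5294, P(B) = 0.4706
- P(D|A) = 0.0073, P(D|B) = 0.0870

Step 1: Find P(D)
P(D) = P(D|A)P(A) + P(D|B)P(B)
     = 0.0073 × 0.5294 + 0.0870 × 0.4706
     = 0.00386462 + 0.04094220
     = 0.04480682

Step 2: Apply Bayes' theorem
P(A|D) = P(D|A)P(A) / P(D)
       = 0.00386462 / 0.04480682
       = 0.0863


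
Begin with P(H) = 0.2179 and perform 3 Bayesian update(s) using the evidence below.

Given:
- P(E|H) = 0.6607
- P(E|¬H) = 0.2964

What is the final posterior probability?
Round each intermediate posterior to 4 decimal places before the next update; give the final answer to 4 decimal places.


Sequential Bayesian updating:

Initial prior: P(H) = 0.2179

Update 1:
  P(E) = 0.6607 × 0.2179 + 0.2964 × 0.7821 = 0.14396653 + 0.23181444 = 0.37578097
  P(H|E) = 0.14396653 / 0.37578097 = 0.3831

Update 2:
  P(E) = 0.6607 × 0.3831 + 0.2964 × 0.6169 = 0.25311417 + 0.18284916 = 0.43596333
  P(H|E) = 0.25311417 / 0.43596333 = 0.5806

Update 3:
  P(E) = 0.6607 × 0.5806 + 0.2964 × 0.4194 = 0.38360242 + 0.12431016 = 0.50791258
  P(H|E) = 0.38360242 / 0.50791258 = 0.7553

Final posterior: 0.7553


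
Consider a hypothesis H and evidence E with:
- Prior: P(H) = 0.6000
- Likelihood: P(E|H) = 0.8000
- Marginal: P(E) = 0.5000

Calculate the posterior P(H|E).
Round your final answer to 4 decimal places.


Using Bayes' theorem:

P(H|E) = P(E|H) × P(H) / P(E)
       = 0.8000 × 0.6000 / 0.5000
       = 0.48000000 / 0.5000
       = 0.9600

The evidence strengthens our belief in H.
Prior: 0.6000 → Posterior: 0.9600


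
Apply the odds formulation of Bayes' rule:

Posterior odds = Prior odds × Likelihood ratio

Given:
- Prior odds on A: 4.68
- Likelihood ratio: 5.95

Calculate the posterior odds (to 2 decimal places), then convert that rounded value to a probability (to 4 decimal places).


Step 1: Calculate posterior odds
Posterior odds = Prior odds × LR
               = 4.68 × 5.95
               = 27.85

Step 2: Convert to probability
P(A|E) = Posterior odds / (1 + Posterior odds)
       = 27.85 / (1 + 27.85)
       = 27.85 / 28.85
       = 0.9653

The evidence increased P(A) from 0.8239 to 0.9653.


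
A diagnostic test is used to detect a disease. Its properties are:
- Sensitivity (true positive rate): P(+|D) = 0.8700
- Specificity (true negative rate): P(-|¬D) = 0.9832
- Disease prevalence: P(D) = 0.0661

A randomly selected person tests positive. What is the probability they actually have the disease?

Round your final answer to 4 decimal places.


Let D = has disease, + = positive test

Given:
- P(D) = 0.0661 (prevalence)
- P(+|D) = 0.8700 (sensitivity)
- P(-|¬D) = 0.9832 (specificity)
- P(+|¬D) = 0.0168 (false positive rate = 1 - specificity)

Step 1: Find P(+)
P(+) = P(+|D)P(D) + P(+|¬D)P(¬D)
     = 0.8700 × 0.0661 + 0.0168 × 0.9339
     = 0.05750700 + 0.01568952
     = 0.07319652

Step 2: Apply Bayes' theorem for P(D|+)
P(D|+) = P(+|D)P(D) / P(+)
       = 0.05750700 / 0.07319652
       = 0.7857


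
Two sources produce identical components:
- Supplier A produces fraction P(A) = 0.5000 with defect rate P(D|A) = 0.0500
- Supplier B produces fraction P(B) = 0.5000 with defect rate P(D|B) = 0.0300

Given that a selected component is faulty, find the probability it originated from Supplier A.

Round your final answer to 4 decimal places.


Let A = from Supplier A, D = faulty

Given:
- P(A) = 0.5000, P(B) = 0.5000
- P(D|A) = 0.0500, P(D|B) = 0.0300

Step 1: Find P(D)
P(D) = P(D|A)P(A) + P(D|B)P(B)
     = 0.0500 × 0.5000 + 0.0300 × 0.5000
     = 0.02500000 + 0.01500000
     = 0.04000000

Step 2: Apply Bayes' theorem
P(A|D) = P(D|A)P(A) / P(D)
       = 0.02500000 / 0.04000000
       = 0.6250


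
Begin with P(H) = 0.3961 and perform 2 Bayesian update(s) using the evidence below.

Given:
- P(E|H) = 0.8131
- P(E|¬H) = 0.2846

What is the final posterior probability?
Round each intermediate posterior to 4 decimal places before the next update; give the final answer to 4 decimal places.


Sequential Bayesian updating:

Initial prior: P(H) = 0.3961

Update 1:
  P(E) = 0.8131 × 0.3961 + 0.2846 × 0.6039 = 0.32206891 + 0.17186994 = 0.49393885
  P(H|E) = 0.32206891 / 0.49393885 = 0.6520

Update 2:
  P(E) = 0.8131 × 0.6520 + 0.2846 × 0.3480 = 0.53014120 + 0.09904080 = 0.62918200
  P(H|E) = 0.53014120 / 0.62918200 = 0.8426

Final posterior: 0.8426


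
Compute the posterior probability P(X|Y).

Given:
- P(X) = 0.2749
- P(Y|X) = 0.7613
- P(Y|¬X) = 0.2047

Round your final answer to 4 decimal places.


Bayes' theorem: P(X|Y) = P(Y|X) × P(X) / P(Y)

Step 1: Calculate P(Y) using law of total probability
P(Y) = P(Y|X)P(X) + P(Y|¬X)P(¬X)
     = 0.7613 × 0.2749 + 0.2047 × 0.7251
     = 0.20928137 + 0.14842797
     = 0.35770934

Step 2: Apply Bayes' theorem
P(X|Y) = P(Y|X) × P(X) / P(Y)
       = 0.20928137 / 0.35770934
       = 0.5851


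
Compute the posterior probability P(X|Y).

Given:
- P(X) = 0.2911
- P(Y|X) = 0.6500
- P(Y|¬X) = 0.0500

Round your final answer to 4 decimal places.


Bayes' theorem: P(X|Y) = P(Y|X) × P(X) / P(Y)

Step 1: Calculate P(Y) using law of total probability
P(Y) = P(Y|X)P(X) + P(Y|¬X)P(¬X)
     = 0.6500 × 0.2911 + 0.0500 × 0.7089
     = 0.18921500 + 0.03544500
     = 0.22466000

Step 2: Apply Bayes' theorem
P(X|Y) = P(Y|X) × P(X) / P(Y)
       = 0.18921500 / 0.22466000
       = 0.8422


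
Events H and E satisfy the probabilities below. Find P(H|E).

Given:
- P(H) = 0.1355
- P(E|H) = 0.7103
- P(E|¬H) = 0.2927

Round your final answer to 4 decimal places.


Bayes' theorem: P(H|E) = P(E|H) × P(H) / P(E)

Step 1: Calculate P(E) using law of total probability
P(E) = P(E|H)P(H) + P(E|¬H)P(¬H)
     = 0.7103 × 0.1355 + 0.2927 × 0.8645
     = 0.09624565 + 0.25303915
     = 0.34928480

Step 2: Apply Bayes' theorem
P(H|E) = P(E|H) × P(H) / P(E)
       = 0.09624565 / 0.34928480
       = 0.2756


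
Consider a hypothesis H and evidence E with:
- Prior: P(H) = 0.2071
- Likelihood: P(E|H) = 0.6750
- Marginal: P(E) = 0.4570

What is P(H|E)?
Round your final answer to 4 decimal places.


Using Bayes' theorem:

P(H|E) = P(E|H) × P(H) / P(E)
       = 0.6750 × 0.2071 / 0.4570
       = 0.13979250 / 0.4570
       = 0.3059

The evidence strengthens our belief in H.
Prior: 0.2071 → Posterior: 0.3059


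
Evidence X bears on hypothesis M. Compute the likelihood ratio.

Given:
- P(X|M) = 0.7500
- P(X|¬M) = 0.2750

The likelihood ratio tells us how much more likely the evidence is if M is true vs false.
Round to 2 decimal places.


Likelihood Ratio (LR) = P(X|M) / P(X|¬M)

LR = 0.7500 / 0.2750
   = 2.73

The evidence is 2.73 times more likely if M is true than if M is false.
Since LR > 1, the evidence supports M over ¬M.


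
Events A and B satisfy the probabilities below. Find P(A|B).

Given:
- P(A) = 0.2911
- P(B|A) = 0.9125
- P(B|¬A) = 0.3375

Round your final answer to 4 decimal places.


Bayes' theorem: P(A|B) = P(B|A) × P(A) / P(B)

Step 1: Calculate P(B) using law of total probability
P(B) = P(B|A)P(A) + P(B|¬A)P(¬A)
     = 0.9125 × 0.2911 + 0.3375 × 0.7089
     = 0.26562875 + 0.23925375
     = 0.50488250

Step 2: Apply Bayes' theorem
P(A|B) = P(B|A) × P(A) / P(B)
       = 0.26562875 / 0.50488250
       = 0.5261


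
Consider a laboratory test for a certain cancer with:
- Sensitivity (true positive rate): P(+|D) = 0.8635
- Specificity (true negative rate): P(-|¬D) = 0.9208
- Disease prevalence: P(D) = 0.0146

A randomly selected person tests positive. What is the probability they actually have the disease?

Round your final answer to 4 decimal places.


Let D = has disease, + = positive test

Given:
- P(D) = 0.0146 (prevalence)
- P(+|D) = 0.8635 (sensitivity)
- P(-|¬D) = 0.9208 (specificity)
- P(+|¬D) = 0.0792 (false positive rate = 1 - specificity)

Step 1: Find P(+)
P(+) = P(+|D)P(D) + P(+|¬D)P(¬D)
     = 0.8635 × 0.0146 + 0.0792 × 0.9854
     = 0.01260710 + 0.07804368
     = 0.09065078

Step 2: Apply Bayes' theorem for P(D|+)
P(D|+) = P(+|D)P(D) / P(+)
       = 0.01260710 / 0.09065078
       = 0.1391


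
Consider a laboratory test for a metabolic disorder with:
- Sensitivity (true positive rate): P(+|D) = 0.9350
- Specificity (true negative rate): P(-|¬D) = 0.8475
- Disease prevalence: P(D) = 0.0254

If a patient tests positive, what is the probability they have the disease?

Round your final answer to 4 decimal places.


Let D = has disease, + = positive test

Given:
- P(D) = 0.0254 (prevalence)
- P(+|D) = 0.9350 (sensitivity)
- P(-|¬D) = 0.8475 (specificity)
- P(+|¬D) = 0.1525 (false positive rate = 1 - specificity)

Step 1: Find P(+)
P(+) = P(+|D)P(D) + P(+|¬D)P(¬D)
     = 0.9350 × 0.0254 + 0.1525 × 0.9746
     = 0.02374900 + 0.14862650
     = 0.17237550

Step 2: Apply Bayes' theorem for P(D|+)
P(D|+) = P(+|D)P(D) / P(+)
       = 0.02374900 / 0.17237550
       = 0.1378


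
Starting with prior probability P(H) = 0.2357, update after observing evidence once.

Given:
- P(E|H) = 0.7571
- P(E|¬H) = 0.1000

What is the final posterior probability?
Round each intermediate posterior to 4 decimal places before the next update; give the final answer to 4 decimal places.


Sequential Bayesian updating:

Initial prior: P(H) = 0.2357

Update 1:
  P(E) = 0.7571 × 0.2357 + 0.1000 × 0.7643 = 0.17844847 + 0.07643000 = 0.25487847
  P(H|E) = 0.17844847 / 0.25487847 = 0.7001

Final posterior: 0.7001


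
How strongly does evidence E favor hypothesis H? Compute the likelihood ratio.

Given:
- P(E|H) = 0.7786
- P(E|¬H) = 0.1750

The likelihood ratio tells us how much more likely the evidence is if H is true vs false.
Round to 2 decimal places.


Likelihood Ratio (LR) = P(E|H) / P(E|¬H)

LR = 0.7786 / 0.1750
   = 4.45

The evidence is 4.45 times more likely if H is true than if H is false.
Since LR > 1, the evidence supports H over ¬H.
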